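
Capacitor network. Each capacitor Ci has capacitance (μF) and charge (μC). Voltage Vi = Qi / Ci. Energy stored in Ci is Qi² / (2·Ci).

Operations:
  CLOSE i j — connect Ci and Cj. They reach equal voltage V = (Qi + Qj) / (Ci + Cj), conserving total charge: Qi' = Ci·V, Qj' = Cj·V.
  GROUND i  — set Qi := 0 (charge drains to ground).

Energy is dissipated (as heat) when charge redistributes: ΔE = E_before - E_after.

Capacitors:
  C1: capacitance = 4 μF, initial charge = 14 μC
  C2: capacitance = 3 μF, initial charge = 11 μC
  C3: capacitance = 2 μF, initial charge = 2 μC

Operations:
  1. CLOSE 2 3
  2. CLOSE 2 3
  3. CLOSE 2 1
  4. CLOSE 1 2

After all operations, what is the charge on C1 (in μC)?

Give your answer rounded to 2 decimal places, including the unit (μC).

Initial: C1(4μF, Q=14μC, V=3.50V), C2(3μF, Q=11μC, V=3.67V), C3(2μF, Q=2μC, V=1.00V)
Op 1: CLOSE 2-3: Q_total=13.00, C_total=5.00, V=2.60; Q2=7.80, Q3=5.20; dissipated=4.267
Op 2: CLOSE 2-3: Q_total=13.00, C_total=5.00, V=2.60; Q2=7.80, Q3=5.20; dissipated=0.000
Op 3: CLOSE 2-1: Q_total=21.80, C_total=7.00, V=3.11; Q2=9.34, Q1=12.46; dissipated=0.694
Op 4: CLOSE 1-2: Q_total=21.80, C_total=7.00, V=3.11; Q1=12.46, Q2=9.34; dissipated=0.000
Final charges: Q1=12.46, Q2=9.34, Q3=5.20

Answer: 12.46 μC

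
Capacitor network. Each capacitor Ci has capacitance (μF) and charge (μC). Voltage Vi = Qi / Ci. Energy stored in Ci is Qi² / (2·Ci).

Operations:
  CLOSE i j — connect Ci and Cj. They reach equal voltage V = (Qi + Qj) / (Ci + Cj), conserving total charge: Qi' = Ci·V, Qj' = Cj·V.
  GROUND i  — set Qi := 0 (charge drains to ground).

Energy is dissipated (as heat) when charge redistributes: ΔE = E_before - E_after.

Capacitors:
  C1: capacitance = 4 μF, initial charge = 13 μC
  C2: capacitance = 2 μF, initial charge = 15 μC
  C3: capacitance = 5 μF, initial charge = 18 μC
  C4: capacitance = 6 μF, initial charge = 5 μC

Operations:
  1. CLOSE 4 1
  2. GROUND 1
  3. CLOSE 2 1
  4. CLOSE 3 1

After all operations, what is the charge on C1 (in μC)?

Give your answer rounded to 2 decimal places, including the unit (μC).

Answer: 12.44 μC

Derivation:
Initial: C1(4μF, Q=13μC, V=3.25V), C2(2μF, Q=15μC, V=7.50V), C3(5μF, Q=18μC, V=3.60V), C4(6μF, Q=5μC, V=0.83V)
Op 1: CLOSE 4-1: Q_total=18.00, C_total=10.00, V=1.80; Q4=10.80, Q1=7.20; dissipated=7.008
Op 2: GROUND 1: Q1=0; energy lost=6.480
Op 3: CLOSE 2-1: Q_total=15.00, C_total=6.00, V=2.50; Q2=5.00, Q1=10.00; dissipated=37.500
Op 4: CLOSE 3-1: Q_total=28.00, C_total=9.00, V=3.11; Q3=15.56, Q1=12.44; dissipated=1.344
Final charges: Q1=12.44, Q2=5.00, Q3=15.56, Q4=10.80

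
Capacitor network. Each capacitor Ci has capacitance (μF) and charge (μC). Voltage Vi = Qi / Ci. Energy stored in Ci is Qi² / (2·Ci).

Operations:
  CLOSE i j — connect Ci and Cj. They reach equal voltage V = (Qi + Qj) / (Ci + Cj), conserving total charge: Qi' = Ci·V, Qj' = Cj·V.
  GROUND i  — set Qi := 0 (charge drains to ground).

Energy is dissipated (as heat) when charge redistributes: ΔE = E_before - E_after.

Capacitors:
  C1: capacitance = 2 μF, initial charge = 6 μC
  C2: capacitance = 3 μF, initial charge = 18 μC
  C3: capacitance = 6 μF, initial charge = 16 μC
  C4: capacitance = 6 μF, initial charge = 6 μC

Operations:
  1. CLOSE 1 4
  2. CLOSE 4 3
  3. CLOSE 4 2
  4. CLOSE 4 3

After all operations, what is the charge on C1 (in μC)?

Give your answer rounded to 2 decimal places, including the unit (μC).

Answer: 3.00 μC

Derivation:
Initial: C1(2μF, Q=6μC, V=3.00V), C2(3μF, Q=18μC, V=6.00V), C3(6μF, Q=16μC, V=2.67V), C4(6μF, Q=6μC, V=1.00V)
Op 1: CLOSE 1-4: Q_total=12.00, C_total=8.00, V=1.50; Q1=3.00, Q4=9.00; dissipated=3.000
Op 2: CLOSE 4-3: Q_total=25.00, C_total=12.00, V=2.08; Q4=12.50, Q3=12.50; dissipated=2.042
Op 3: CLOSE 4-2: Q_total=30.50, C_total=9.00, V=3.39; Q4=20.33, Q2=10.17; dissipated=15.340
Op 4: CLOSE 4-3: Q_total=32.83, C_total=12.00, V=2.74; Q4=16.42, Q3=16.42; dissipated=2.557
Final charges: Q1=3.00, Q2=10.17, Q3=16.42, Q4=16.42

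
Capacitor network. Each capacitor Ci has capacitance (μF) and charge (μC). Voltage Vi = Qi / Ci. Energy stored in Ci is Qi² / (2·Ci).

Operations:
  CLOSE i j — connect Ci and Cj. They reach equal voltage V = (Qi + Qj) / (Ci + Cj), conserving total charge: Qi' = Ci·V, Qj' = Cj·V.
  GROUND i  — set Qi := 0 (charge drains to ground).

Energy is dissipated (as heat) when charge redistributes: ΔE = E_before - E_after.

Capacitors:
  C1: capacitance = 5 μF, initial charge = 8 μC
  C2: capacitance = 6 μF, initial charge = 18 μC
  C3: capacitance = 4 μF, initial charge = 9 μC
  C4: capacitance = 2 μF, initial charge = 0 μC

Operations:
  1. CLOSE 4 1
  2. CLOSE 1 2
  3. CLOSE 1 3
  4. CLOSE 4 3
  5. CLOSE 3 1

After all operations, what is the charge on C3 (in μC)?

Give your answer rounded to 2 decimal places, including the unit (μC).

Answer: 8.17 μC

Derivation:
Initial: C1(5μF, Q=8μC, V=1.60V), C2(6μF, Q=18μC, V=3.00V), C3(4μF, Q=9μC, V=2.25V), C4(2μF, Q=0μC, V=0.00V)
Op 1: CLOSE 4-1: Q_total=8.00, C_total=7.00, V=1.14; Q4=2.29, Q1=5.71; dissipated=1.829
Op 2: CLOSE 1-2: Q_total=23.71, C_total=11.00, V=2.16; Q1=10.78, Q2=12.94; dissipated=4.703
Op 3: CLOSE 1-3: Q_total=19.78, C_total=9.00, V=2.20; Q1=10.99, Q3=8.79; dissipated=0.010
Op 4: CLOSE 4-3: Q_total=11.08, C_total=6.00, V=1.85; Q4=3.69, Q3=7.38; dissipated=0.742
Op 5: CLOSE 3-1: Q_total=18.37, C_total=9.00, V=2.04; Q3=8.17, Q1=10.21; dissipated=0.137
Final charges: Q1=10.21, Q2=12.94, Q3=8.17, Q4=3.69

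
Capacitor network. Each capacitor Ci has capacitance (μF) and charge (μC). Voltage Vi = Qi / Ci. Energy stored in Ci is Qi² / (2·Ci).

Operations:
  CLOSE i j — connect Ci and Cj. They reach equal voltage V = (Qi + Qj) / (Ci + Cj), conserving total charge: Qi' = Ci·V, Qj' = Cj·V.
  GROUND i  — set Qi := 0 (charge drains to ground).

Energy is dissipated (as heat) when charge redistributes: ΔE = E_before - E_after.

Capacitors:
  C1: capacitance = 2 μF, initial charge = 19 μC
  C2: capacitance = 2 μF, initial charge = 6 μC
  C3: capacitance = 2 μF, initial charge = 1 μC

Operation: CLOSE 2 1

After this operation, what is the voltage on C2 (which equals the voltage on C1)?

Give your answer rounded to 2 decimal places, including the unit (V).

Initial: C1(2μF, Q=19μC, V=9.50V), C2(2μF, Q=6μC, V=3.00V), C3(2μF, Q=1μC, V=0.50V)
Op 1: CLOSE 2-1: Q_total=25.00, C_total=4.00, V=6.25; Q2=12.50, Q1=12.50; dissipated=21.125

Answer: 6.25 V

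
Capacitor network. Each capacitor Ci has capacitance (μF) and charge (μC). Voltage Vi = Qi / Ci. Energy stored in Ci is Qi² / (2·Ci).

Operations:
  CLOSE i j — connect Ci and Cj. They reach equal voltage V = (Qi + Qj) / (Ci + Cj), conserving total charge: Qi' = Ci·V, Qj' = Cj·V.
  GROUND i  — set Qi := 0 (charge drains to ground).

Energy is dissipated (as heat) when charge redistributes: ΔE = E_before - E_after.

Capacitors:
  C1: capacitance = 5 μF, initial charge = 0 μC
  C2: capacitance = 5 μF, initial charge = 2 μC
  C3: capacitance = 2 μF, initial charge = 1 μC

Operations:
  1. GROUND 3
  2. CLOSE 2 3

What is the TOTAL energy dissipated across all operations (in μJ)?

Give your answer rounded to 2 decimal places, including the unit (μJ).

Initial: C1(5μF, Q=0μC, V=0.00V), C2(5μF, Q=2μC, V=0.40V), C3(2μF, Q=1μC, V=0.50V)
Op 1: GROUND 3: Q3=0; energy lost=0.250
Op 2: CLOSE 2-3: Q_total=2.00, C_total=7.00, V=0.29; Q2=1.43, Q3=0.57; dissipated=0.114
Total dissipated: 0.364 μJ

Answer: 0.36 μJ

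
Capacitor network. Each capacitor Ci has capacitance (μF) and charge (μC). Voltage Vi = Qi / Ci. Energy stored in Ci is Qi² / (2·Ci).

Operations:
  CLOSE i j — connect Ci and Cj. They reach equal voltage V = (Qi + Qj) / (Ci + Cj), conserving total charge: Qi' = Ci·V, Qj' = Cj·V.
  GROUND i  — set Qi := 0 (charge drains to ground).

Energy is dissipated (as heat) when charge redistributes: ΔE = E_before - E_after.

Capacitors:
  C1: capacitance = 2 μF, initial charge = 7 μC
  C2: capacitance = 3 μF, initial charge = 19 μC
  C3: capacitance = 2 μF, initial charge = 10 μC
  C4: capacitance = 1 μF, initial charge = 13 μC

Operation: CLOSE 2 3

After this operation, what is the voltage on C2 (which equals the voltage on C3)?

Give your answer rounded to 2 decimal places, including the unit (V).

Answer: 5.80 V

Derivation:
Initial: C1(2μF, Q=7μC, V=3.50V), C2(3μF, Q=19μC, V=6.33V), C3(2μF, Q=10μC, V=5.00V), C4(1μF, Q=13μC, V=13.00V)
Op 1: CLOSE 2-3: Q_total=29.00, C_total=5.00, V=5.80; Q2=17.40, Q3=11.60; dissipated=1.067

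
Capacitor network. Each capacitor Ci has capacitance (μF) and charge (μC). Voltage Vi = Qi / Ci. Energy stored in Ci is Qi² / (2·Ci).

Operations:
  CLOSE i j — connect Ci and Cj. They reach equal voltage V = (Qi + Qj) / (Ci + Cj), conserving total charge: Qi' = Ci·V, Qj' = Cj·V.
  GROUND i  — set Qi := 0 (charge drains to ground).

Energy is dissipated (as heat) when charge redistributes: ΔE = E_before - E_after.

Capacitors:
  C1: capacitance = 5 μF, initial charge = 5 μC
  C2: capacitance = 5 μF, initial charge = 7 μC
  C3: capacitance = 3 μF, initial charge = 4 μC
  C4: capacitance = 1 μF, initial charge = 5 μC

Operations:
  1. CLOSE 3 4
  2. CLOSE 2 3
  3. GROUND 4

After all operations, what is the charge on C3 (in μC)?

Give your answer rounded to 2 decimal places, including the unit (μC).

Initial: C1(5μF, Q=5μC, V=1.00V), C2(5μF, Q=7μC, V=1.40V), C3(3μF, Q=4μC, V=1.33V), C4(1μF, Q=5μC, V=5.00V)
Op 1: CLOSE 3-4: Q_total=9.00, C_total=4.00, V=2.25; Q3=6.75, Q4=2.25; dissipated=5.042
Op 2: CLOSE 2-3: Q_total=13.75, C_total=8.00, V=1.72; Q2=8.59, Q3=5.16; dissipated=0.677
Op 3: GROUND 4: Q4=0; energy lost=2.531
Final charges: Q1=5.00, Q2=8.59, Q3=5.16, Q4=0.00

Answer: 5.16 μC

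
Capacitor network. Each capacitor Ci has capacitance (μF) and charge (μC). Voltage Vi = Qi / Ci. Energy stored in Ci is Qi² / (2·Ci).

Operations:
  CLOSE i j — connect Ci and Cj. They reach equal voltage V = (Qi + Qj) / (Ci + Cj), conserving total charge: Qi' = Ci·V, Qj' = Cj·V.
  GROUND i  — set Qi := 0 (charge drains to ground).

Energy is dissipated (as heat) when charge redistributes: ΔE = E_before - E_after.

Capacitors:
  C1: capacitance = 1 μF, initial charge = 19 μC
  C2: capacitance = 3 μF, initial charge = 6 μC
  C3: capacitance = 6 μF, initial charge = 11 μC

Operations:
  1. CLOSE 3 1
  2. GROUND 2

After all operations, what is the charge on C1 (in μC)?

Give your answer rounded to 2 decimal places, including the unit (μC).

Answer: 4.29 μC

Derivation:
Initial: C1(1μF, Q=19μC, V=19.00V), C2(3μF, Q=6μC, V=2.00V), C3(6μF, Q=11μC, V=1.83V)
Op 1: CLOSE 3-1: Q_total=30.00, C_total=7.00, V=4.29; Q3=25.71, Q1=4.29; dissipated=126.298
Op 2: GROUND 2: Q2=0; energy lost=6.000
Final charges: Q1=4.29, Q2=0.00, Q3=25.71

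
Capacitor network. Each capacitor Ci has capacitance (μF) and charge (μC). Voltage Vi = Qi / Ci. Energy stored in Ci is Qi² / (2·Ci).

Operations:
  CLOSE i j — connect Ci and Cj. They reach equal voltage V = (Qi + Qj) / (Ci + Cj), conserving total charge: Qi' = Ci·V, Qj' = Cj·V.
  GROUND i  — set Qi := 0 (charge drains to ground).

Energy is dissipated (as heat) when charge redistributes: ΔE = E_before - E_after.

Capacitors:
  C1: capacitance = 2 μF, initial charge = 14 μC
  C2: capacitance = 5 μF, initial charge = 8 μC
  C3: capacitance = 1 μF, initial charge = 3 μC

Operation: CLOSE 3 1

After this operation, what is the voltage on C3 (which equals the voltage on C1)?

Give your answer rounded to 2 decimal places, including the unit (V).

Answer: 5.67 V

Derivation:
Initial: C1(2μF, Q=14μC, V=7.00V), C2(5μF, Q=8μC, V=1.60V), C3(1μF, Q=3μC, V=3.00V)
Op 1: CLOSE 3-1: Q_total=17.00, C_total=3.00, V=5.67; Q3=5.67, Q1=11.33; dissipated=5.333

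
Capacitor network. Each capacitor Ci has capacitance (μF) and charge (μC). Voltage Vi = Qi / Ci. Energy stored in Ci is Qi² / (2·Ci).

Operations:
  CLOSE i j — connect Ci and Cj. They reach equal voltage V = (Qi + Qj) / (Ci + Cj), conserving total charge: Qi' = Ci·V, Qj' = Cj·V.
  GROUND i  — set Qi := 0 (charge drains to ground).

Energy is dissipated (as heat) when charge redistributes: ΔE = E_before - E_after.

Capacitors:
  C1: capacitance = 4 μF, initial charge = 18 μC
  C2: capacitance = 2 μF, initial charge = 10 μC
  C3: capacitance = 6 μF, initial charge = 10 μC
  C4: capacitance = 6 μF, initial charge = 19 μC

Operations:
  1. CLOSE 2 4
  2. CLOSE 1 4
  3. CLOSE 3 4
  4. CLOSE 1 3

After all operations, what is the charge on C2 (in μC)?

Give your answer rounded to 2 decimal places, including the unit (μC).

Initial: C1(4μF, Q=18μC, V=4.50V), C2(2μF, Q=10μC, V=5.00V), C3(6μF, Q=10μC, V=1.67V), C4(6μF, Q=19μC, V=3.17V)
Op 1: CLOSE 2-4: Q_total=29.00, C_total=8.00, V=3.62; Q2=7.25, Q4=21.75; dissipated=2.521
Op 2: CLOSE 1-4: Q_total=39.75, C_total=10.00, V=3.98; Q1=15.90, Q4=23.85; dissipated=0.919
Op 3: CLOSE 3-4: Q_total=33.85, C_total=12.00, V=2.82; Q3=16.93, Q4=16.93; dissipated=7.993
Op 4: CLOSE 1-3: Q_total=32.83, C_total=10.00, V=3.28; Q1=13.13, Q3=19.70; dissipated=1.599
Final charges: Q1=13.13, Q2=7.25, Q3=19.70, Q4=16.93

Answer: 7.25 μC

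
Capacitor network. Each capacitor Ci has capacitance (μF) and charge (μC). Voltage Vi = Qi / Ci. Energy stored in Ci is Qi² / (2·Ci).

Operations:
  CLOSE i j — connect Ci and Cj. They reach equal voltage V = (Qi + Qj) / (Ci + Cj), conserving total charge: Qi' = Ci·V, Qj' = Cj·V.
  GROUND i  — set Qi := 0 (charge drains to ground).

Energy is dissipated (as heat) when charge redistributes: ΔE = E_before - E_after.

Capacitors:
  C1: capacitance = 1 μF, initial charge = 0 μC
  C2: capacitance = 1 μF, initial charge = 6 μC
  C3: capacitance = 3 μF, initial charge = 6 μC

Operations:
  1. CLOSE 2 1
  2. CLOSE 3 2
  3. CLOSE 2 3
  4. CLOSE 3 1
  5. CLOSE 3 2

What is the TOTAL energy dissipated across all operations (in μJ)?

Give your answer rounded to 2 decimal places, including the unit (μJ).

Answer: 9.60 μJ

Derivation:
Initial: C1(1μF, Q=0μC, V=0.00V), C2(1μF, Q=6μC, V=6.00V), C3(3μF, Q=6μC, V=2.00V)
Op 1: CLOSE 2-1: Q_total=6.00, C_total=2.00, V=3.00; Q2=3.00, Q1=3.00; dissipated=9.000
Op 2: CLOSE 3-2: Q_total=9.00, C_total=4.00, V=2.25; Q3=6.75, Q2=2.25; dissipated=0.375
Op 3: CLOSE 2-3: Q_total=9.00, C_total=4.00, V=2.25; Q2=2.25, Q3=6.75; dissipated=0.000
Op 4: CLOSE 3-1: Q_total=9.75, C_total=4.00, V=2.44; Q3=7.31, Q1=2.44; dissipated=0.211
Op 5: CLOSE 3-2: Q_total=9.56, C_total=4.00, V=2.39; Q3=7.17, Q2=2.39; dissipated=0.013
Total dissipated: 9.599 μJ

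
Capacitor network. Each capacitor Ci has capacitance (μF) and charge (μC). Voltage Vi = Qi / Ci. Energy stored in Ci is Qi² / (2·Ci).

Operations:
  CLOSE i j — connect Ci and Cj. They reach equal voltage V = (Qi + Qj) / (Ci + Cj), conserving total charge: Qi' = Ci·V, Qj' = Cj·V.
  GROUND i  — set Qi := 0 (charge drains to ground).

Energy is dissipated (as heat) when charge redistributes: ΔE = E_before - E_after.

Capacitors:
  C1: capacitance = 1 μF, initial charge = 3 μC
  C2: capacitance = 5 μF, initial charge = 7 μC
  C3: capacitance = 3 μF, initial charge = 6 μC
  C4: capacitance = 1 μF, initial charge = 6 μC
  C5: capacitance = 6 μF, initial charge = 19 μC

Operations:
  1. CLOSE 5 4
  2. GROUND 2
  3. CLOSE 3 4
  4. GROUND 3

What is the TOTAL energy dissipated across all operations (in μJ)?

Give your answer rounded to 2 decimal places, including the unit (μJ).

Answer: 17.86 μJ

Derivation:
Initial: C1(1μF, Q=3μC, V=3.00V), C2(5μF, Q=7μC, V=1.40V), C3(3μF, Q=6μC, V=2.00V), C4(1μF, Q=6μC, V=6.00V), C5(6μF, Q=19μC, V=3.17V)
Op 1: CLOSE 5-4: Q_total=25.00, C_total=7.00, V=3.57; Q5=21.43, Q4=3.57; dissipated=3.440
Op 2: GROUND 2: Q2=0; energy lost=4.900
Op 3: CLOSE 3-4: Q_total=9.57, C_total=4.00, V=2.39; Q3=7.18, Q4=2.39; dissipated=0.926
Op 4: GROUND 3: Q3=0; energy lost=8.589
Total dissipated: 17.855 μJ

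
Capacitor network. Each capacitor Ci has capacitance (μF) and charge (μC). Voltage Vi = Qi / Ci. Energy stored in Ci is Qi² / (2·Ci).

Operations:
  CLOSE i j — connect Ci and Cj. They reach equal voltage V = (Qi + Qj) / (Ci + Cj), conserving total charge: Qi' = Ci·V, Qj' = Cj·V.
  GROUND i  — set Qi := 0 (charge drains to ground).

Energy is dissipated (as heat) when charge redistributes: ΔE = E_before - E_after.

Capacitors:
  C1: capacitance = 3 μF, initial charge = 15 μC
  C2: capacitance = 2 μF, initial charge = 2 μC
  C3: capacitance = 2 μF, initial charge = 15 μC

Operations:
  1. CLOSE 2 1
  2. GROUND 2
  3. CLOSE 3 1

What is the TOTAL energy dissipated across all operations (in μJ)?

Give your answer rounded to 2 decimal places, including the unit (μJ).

Initial: C1(3μF, Q=15μC, V=5.00V), C2(2μF, Q=2μC, V=1.00V), C3(2μF, Q=15μC, V=7.50V)
Op 1: CLOSE 2-1: Q_total=17.00, C_total=5.00, V=3.40; Q2=6.80, Q1=10.20; dissipated=9.600
Op 2: GROUND 2: Q2=0; energy lost=11.560
Op 3: CLOSE 3-1: Q_total=25.20, C_total=5.00, V=5.04; Q3=10.08, Q1=15.12; dissipated=10.086
Total dissipated: 31.246 μJ

Answer: 31.25 μJ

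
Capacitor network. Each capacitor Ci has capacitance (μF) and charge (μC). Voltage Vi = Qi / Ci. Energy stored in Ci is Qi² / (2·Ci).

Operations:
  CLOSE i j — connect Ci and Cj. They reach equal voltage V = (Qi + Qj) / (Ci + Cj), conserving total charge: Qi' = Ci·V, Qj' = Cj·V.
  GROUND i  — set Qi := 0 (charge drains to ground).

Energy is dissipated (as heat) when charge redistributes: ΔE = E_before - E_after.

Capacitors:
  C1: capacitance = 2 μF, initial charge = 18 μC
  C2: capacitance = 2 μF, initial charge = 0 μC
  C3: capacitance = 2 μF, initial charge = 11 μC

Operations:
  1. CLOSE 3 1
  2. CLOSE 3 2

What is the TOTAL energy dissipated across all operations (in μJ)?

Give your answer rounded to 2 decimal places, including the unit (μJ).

Initial: C1(2μF, Q=18μC, V=9.00V), C2(2μF, Q=0μC, V=0.00V), C3(2μF, Q=11μC, V=5.50V)
Op 1: CLOSE 3-1: Q_total=29.00, C_total=4.00, V=7.25; Q3=14.50, Q1=14.50; dissipated=6.125
Op 2: CLOSE 3-2: Q_total=14.50, C_total=4.00, V=3.62; Q3=7.25, Q2=7.25; dissipated=26.281
Total dissipated: 32.406 μJ

Answer: 32.41 μJ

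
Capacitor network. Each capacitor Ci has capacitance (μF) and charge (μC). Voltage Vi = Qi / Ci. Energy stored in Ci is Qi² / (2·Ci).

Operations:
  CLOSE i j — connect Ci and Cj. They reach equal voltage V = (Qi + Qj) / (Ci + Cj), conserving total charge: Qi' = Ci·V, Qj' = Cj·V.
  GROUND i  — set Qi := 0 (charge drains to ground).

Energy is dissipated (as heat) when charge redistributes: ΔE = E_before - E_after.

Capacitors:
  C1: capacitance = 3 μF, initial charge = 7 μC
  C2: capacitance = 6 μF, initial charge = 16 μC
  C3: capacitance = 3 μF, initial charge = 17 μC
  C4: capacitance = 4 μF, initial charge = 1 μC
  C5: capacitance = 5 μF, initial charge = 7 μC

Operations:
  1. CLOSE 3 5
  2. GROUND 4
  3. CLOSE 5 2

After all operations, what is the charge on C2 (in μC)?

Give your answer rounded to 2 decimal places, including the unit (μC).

Initial: C1(3μF, Q=7μC, V=2.33V), C2(6μF, Q=16μC, V=2.67V), C3(3μF, Q=17μC, V=5.67V), C4(4μF, Q=1μC, V=0.25V), C5(5μF, Q=7μC, V=1.40V)
Op 1: CLOSE 3-5: Q_total=24.00, C_total=8.00, V=3.00; Q3=9.00, Q5=15.00; dissipated=17.067
Op 2: GROUND 4: Q4=0; energy lost=0.125
Op 3: CLOSE 5-2: Q_total=31.00, C_total=11.00, V=2.82; Q5=14.09, Q2=16.91; dissipated=0.152
Final charges: Q1=7.00, Q2=16.91, Q3=9.00, Q4=0.00, Q5=14.09

Answer: 16.91 μC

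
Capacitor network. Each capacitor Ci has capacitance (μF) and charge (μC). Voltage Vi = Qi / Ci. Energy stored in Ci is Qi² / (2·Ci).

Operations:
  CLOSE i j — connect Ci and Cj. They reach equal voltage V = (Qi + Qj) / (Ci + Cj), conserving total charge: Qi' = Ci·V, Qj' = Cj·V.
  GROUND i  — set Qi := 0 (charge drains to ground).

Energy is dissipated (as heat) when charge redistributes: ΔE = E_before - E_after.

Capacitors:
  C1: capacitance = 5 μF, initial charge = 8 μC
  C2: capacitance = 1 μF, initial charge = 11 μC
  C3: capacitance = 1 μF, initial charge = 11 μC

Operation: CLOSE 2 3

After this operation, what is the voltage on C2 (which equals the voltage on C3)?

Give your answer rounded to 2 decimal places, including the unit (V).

Answer: 11.00 V

Derivation:
Initial: C1(5μF, Q=8μC, V=1.60V), C2(1μF, Q=11μC, V=11.00V), C3(1μF, Q=11μC, V=11.00V)
Op 1: CLOSE 2-3: Q_total=22.00, C_total=2.00, V=11.00; Q2=11.00, Q3=11.00; dissipated=0.000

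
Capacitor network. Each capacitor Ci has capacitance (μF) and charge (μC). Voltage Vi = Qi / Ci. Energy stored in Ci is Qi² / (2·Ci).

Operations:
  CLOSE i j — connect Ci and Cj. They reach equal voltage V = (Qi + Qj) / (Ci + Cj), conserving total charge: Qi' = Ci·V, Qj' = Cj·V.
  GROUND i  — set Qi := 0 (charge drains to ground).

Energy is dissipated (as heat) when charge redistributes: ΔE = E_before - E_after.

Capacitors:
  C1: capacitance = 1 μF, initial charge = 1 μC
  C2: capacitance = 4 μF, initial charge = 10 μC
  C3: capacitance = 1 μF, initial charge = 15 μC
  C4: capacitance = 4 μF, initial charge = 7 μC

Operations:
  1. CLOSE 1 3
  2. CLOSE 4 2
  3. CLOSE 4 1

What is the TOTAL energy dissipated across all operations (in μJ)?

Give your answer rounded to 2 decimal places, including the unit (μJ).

Answer: 63.37 μJ

Derivation:
Initial: C1(1μF, Q=1μC, V=1.00V), C2(4μF, Q=10μC, V=2.50V), C3(1μF, Q=15μC, V=15.00V), C4(4μF, Q=7μC, V=1.75V)
Op 1: CLOSE 1-3: Q_total=16.00, C_total=2.00, V=8.00; Q1=8.00, Q3=8.00; dissipated=49.000
Op 2: CLOSE 4-2: Q_total=17.00, C_total=8.00, V=2.12; Q4=8.50, Q2=8.50; dissipated=0.562
Op 3: CLOSE 4-1: Q_total=16.50, C_total=5.00, V=3.30; Q4=13.20, Q1=3.30; dissipated=13.806
Total dissipated: 63.369 μJ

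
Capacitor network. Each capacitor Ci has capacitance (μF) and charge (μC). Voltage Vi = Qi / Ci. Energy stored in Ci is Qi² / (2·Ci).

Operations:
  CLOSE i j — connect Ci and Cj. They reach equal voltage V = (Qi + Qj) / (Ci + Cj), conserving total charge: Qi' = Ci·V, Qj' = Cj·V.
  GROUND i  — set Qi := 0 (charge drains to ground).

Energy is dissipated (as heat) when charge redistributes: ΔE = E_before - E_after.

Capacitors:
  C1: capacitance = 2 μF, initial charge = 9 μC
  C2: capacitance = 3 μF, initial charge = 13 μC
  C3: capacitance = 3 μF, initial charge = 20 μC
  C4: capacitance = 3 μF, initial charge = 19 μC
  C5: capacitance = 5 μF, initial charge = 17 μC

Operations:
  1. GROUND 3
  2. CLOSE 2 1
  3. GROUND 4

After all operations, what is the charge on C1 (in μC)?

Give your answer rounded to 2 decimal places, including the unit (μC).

Answer: 8.80 μC

Derivation:
Initial: C1(2μF, Q=9μC, V=4.50V), C2(3μF, Q=13μC, V=4.33V), C3(3μF, Q=20μC, V=6.67V), C4(3μF, Q=19μC, V=6.33V), C5(5μF, Q=17μC, V=3.40V)
Op 1: GROUND 3: Q3=0; energy lost=66.667
Op 2: CLOSE 2-1: Q_total=22.00, C_total=5.00, V=4.40; Q2=13.20, Q1=8.80; dissipated=0.017
Op 3: GROUND 4: Q4=0; energy lost=60.167
Final charges: Q1=8.80, Q2=13.20, Q3=0.00, Q4=0.00, Q5=17.00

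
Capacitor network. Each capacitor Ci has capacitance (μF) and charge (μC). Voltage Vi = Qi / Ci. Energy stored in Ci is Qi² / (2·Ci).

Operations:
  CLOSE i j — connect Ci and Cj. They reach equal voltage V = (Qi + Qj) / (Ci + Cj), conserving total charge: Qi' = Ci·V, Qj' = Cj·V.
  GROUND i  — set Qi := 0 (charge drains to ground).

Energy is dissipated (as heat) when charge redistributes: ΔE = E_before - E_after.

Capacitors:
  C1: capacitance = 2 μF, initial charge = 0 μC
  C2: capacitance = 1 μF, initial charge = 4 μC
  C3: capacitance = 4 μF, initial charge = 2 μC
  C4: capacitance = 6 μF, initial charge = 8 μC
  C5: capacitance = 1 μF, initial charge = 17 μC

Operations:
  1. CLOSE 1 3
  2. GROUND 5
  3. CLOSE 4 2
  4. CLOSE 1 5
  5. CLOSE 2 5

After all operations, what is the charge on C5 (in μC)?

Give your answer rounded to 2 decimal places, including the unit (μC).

Answer: 0.97 μC

Derivation:
Initial: C1(2μF, Q=0μC, V=0.00V), C2(1μF, Q=4μC, V=4.00V), C3(4μF, Q=2μC, V=0.50V), C4(6μF, Q=8μC, V=1.33V), C5(1μF, Q=17μC, V=17.00V)
Op 1: CLOSE 1-3: Q_total=2.00, C_total=6.00, V=0.33; Q1=0.67, Q3=1.33; dissipated=0.167
Op 2: GROUND 5: Q5=0; energy lost=144.500
Op 3: CLOSE 4-2: Q_total=12.00, C_total=7.00, V=1.71; Q4=10.29, Q2=1.71; dissipated=3.048
Op 4: CLOSE 1-5: Q_total=0.67, C_total=3.00, V=0.22; Q1=0.44, Q5=0.22; dissipated=0.037
Op 5: CLOSE 2-5: Q_total=1.94, C_total=2.00, V=0.97; Q2=0.97, Q5=0.97; dissipated=0.557
Final charges: Q1=0.44, Q2=0.97, Q3=1.33, Q4=10.29, Q5=0.97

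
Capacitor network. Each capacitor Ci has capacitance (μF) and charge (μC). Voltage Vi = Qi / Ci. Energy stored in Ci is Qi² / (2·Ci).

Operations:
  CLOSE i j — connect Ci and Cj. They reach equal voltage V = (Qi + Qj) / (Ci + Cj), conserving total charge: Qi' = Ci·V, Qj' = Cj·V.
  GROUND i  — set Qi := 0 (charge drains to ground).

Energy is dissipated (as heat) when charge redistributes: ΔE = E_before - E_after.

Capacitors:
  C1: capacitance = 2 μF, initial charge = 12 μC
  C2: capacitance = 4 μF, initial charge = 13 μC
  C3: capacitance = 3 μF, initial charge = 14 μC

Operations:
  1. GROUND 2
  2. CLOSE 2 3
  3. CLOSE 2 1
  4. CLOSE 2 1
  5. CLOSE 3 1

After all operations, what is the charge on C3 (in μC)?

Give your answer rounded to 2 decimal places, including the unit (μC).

Answer: 7.60 μC

Derivation:
Initial: C1(2μF, Q=12μC, V=6.00V), C2(4μF, Q=13μC, V=3.25V), C3(3μF, Q=14μC, V=4.67V)
Op 1: GROUND 2: Q2=0; energy lost=21.125
Op 2: CLOSE 2-3: Q_total=14.00, C_total=7.00, V=2.00; Q2=8.00, Q3=6.00; dissipated=18.667
Op 3: CLOSE 2-1: Q_total=20.00, C_total=6.00, V=3.33; Q2=13.33, Q1=6.67; dissipated=10.667
Op 4: CLOSE 2-1: Q_total=20.00, C_total=6.00, V=3.33; Q2=13.33, Q1=6.67; dissipated=0.000
Op 5: CLOSE 3-1: Q_total=12.67, C_total=5.00, V=2.53; Q3=7.60, Q1=5.07; dissipated=1.067
Final charges: Q1=5.07, Q2=13.33, Q3=7.60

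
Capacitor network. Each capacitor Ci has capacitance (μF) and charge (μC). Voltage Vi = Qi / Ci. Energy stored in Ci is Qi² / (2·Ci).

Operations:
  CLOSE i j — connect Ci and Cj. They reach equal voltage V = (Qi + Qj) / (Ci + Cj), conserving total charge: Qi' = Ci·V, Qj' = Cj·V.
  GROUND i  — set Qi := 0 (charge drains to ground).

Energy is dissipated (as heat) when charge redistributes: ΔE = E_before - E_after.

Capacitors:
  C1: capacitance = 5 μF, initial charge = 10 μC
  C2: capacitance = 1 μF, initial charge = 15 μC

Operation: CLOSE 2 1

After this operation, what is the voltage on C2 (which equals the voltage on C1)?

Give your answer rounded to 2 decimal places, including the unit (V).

Initial: C1(5μF, Q=10μC, V=2.00V), C2(1μF, Q=15μC, V=15.00V)
Op 1: CLOSE 2-1: Q_total=25.00, C_total=6.00, V=4.17; Q2=4.17, Q1=20.83; dissipated=70.417

Answer: 4.17 V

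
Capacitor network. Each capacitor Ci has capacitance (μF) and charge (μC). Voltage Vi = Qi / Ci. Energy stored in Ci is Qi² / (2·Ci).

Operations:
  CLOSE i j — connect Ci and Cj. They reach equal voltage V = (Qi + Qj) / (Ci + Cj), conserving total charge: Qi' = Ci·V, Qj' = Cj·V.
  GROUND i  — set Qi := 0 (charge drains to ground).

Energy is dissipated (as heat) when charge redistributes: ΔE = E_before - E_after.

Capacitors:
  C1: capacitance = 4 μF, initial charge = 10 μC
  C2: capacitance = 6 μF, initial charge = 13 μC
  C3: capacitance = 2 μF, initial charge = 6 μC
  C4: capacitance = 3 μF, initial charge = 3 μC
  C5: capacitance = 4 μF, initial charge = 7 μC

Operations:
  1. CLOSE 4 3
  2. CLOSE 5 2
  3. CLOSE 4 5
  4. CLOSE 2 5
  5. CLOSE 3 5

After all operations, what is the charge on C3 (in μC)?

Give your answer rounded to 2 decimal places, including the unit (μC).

Answer: 3.82 μC

Derivation:
Initial: C1(4μF, Q=10μC, V=2.50V), C2(6μF, Q=13μC, V=2.17V), C3(2μF, Q=6μC, V=3.00V), C4(3μF, Q=3μC, V=1.00V), C5(4μF, Q=7μC, V=1.75V)
Op 1: CLOSE 4-3: Q_total=9.00, C_total=5.00, V=1.80; Q4=5.40, Q3=3.60; dissipated=2.400
Op 2: CLOSE 5-2: Q_total=20.00, C_total=10.00, V=2.00; Q5=8.00, Q2=12.00; dissipated=0.208
Op 3: CLOSE 4-5: Q_total=13.40, C_total=7.00, V=1.91; Q4=5.74, Q5=7.66; dissipated=0.034
Op 4: CLOSE 2-5: Q_total=19.66, C_total=10.00, V=1.97; Q2=11.79, Q5=7.86; dissipated=0.009
Op 5: CLOSE 3-5: Q_total=11.46, C_total=6.00, V=1.91; Q3=3.82, Q5=7.64; dissipated=0.018
Final charges: Q1=10.00, Q2=11.79, Q3=3.82, Q4=5.74, Q5=7.64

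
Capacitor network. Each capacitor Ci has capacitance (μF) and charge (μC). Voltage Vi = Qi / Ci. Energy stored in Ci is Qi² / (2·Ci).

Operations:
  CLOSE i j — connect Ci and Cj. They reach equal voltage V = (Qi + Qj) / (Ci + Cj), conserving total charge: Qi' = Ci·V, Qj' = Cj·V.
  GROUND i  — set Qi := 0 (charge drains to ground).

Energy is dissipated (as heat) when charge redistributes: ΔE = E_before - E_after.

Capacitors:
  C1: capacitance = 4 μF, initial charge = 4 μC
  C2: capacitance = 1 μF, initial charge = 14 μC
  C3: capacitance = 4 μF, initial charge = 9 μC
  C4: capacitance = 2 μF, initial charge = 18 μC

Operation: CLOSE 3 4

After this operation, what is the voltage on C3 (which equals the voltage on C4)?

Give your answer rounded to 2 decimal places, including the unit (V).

Initial: C1(4μF, Q=4μC, V=1.00V), C2(1μF, Q=14μC, V=14.00V), C3(4μF, Q=9μC, V=2.25V), C4(2μF, Q=18μC, V=9.00V)
Op 1: CLOSE 3-4: Q_total=27.00, C_total=6.00, V=4.50; Q3=18.00, Q4=9.00; dissipated=30.375

Answer: 4.50 V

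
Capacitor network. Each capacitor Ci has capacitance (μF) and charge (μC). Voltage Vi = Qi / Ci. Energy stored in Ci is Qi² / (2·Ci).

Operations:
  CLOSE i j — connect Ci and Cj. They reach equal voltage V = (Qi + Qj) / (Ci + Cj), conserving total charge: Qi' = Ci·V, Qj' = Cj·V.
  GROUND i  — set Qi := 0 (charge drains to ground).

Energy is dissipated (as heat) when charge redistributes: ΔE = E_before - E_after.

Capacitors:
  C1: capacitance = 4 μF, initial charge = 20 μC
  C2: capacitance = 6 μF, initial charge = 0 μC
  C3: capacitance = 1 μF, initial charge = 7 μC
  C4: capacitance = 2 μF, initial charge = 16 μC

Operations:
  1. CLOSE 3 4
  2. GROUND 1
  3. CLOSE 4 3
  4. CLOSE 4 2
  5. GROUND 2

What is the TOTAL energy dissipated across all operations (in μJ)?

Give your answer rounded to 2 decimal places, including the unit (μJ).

Answer: 105.44 μJ

Derivation:
Initial: C1(4μF, Q=20μC, V=5.00V), C2(6μF, Q=0μC, V=0.00V), C3(1μF, Q=7μC, V=7.00V), C4(2μF, Q=16μC, V=8.00V)
Op 1: CLOSE 3-4: Q_total=23.00, C_total=3.00, V=7.67; Q3=7.67, Q4=15.33; dissipated=0.333
Op 2: GROUND 1: Q1=0; energy lost=50.000
Op 3: CLOSE 4-3: Q_total=23.00, C_total=3.00, V=7.67; Q4=15.33, Q3=7.67; dissipated=0.000
Op 4: CLOSE 4-2: Q_total=15.33, C_total=8.00, V=1.92; Q4=3.83, Q2=11.50; dissipated=44.083
Op 5: GROUND 2: Q2=0; energy lost=11.021
Total dissipated: 105.438 μJ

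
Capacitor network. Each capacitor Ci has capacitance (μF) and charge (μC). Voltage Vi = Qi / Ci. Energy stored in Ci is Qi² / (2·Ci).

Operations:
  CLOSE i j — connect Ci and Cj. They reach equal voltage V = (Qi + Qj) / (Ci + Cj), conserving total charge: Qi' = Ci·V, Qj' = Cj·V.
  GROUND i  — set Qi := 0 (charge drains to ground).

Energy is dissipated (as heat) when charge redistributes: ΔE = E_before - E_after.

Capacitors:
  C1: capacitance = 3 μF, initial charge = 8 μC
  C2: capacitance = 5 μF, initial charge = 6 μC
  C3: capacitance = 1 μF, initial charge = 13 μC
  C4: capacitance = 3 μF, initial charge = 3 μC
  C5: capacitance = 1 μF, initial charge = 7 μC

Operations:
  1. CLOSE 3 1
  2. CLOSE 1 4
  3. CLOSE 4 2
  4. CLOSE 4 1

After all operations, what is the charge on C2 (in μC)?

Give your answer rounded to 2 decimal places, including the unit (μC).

Initial: C1(3μF, Q=8μC, V=2.67V), C2(5μF, Q=6μC, V=1.20V), C3(1μF, Q=13μC, V=13.00V), C4(3μF, Q=3μC, V=1.00V), C5(1μF, Q=7μC, V=7.00V)
Op 1: CLOSE 3-1: Q_total=21.00, C_total=4.00, V=5.25; Q3=5.25, Q1=15.75; dissipated=40.042
Op 2: CLOSE 1-4: Q_total=18.75, C_total=6.00, V=3.12; Q1=9.38, Q4=9.38; dissipated=13.547
Op 3: CLOSE 4-2: Q_total=15.38, C_total=8.00, V=1.92; Q4=5.77, Q2=9.61; dissipated=3.474
Op 4: CLOSE 4-1: Q_total=15.14, C_total=6.00, V=2.52; Q4=7.57, Q1=7.57; dissipated=1.086
Final charges: Q1=7.57, Q2=9.61, Q3=5.25, Q4=7.57, Q5=7.00

Answer: 9.61 μC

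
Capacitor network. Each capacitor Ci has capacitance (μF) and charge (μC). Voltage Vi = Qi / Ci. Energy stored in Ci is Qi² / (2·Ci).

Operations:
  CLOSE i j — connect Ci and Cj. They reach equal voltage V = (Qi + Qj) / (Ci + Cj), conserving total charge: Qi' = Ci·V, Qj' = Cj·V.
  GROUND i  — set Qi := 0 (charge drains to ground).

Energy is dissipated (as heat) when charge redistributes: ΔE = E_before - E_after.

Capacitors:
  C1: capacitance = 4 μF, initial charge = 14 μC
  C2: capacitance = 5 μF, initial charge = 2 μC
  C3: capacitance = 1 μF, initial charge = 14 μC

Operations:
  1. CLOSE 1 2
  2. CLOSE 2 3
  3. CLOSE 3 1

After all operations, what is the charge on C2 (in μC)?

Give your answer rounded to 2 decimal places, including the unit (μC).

Answer: 19.07 μC

Derivation:
Initial: C1(4μF, Q=14μC, V=3.50V), C2(5μF, Q=2μC, V=0.40V), C3(1μF, Q=14μC, V=14.00V)
Op 1: CLOSE 1-2: Q_total=16.00, C_total=9.00, V=1.78; Q1=7.11, Q2=8.89; dissipated=10.678
Op 2: CLOSE 2-3: Q_total=22.89, C_total=6.00, V=3.81; Q2=19.07, Q3=3.81; dissipated=62.243
Op 3: CLOSE 3-1: Q_total=10.93, C_total=5.00, V=2.19; Q3=2.19, Q1=8.74; dissipated=1.660
Final charges: Q1=8.74, Q2=19.07, Q3=2.19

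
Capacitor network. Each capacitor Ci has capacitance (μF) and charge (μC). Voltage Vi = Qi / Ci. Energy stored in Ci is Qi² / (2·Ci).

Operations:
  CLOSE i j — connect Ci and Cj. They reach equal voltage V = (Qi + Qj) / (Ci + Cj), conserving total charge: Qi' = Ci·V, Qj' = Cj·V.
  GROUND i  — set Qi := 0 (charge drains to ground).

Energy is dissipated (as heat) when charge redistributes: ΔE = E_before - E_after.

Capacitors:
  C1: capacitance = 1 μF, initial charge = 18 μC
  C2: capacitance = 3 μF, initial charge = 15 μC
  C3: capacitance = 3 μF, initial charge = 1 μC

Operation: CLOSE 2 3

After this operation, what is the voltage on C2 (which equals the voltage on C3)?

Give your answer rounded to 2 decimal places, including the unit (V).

Initial: C1(1μF, Q=18μC, V=18.00V), C2(3μF, Q=15μC, V=5.00V), C3(3μF, Q=1μC, V=0.33V)
Op 1: CLOSE 2-3: Q_total=16.00, C_total=6.00, V=2.67; Q2=8.00, Q3=8.00; dissipated=16.333

Answer: 2.67 V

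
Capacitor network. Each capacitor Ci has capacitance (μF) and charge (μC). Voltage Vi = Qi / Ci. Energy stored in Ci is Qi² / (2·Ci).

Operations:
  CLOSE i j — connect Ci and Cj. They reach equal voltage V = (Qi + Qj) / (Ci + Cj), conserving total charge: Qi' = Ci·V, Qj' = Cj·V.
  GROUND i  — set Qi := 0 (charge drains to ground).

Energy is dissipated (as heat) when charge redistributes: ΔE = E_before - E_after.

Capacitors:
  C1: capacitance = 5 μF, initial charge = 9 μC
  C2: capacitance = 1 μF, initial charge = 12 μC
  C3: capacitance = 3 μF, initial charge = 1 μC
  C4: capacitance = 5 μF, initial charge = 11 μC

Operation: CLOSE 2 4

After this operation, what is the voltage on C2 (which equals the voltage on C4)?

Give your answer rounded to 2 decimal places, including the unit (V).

Initial: C1(5μF, Q=9μC, V=1.80V), C2(1μF, Q=12μC, V=12.00V), C3(3μF, Q=1μC, V=0.33V), C4(5μF, Q=11μC, V=2.20V)
Op 1: CLOSE 2-4: Q_total=23.00, C_total=6.00, V=3.83; Q2=3.83, Q4=19.17; dissipated=40.017

Answer: 3.83 V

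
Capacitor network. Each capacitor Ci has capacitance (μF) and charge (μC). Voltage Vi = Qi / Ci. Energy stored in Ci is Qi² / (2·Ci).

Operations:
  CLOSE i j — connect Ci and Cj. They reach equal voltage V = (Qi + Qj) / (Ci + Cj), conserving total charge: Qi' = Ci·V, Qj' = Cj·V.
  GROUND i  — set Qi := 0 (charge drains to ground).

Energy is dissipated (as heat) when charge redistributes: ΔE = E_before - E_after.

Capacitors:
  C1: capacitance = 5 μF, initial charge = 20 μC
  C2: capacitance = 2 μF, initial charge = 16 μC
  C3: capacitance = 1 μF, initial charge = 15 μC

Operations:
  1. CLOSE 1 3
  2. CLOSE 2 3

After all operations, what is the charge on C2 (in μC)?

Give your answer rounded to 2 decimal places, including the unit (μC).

Answer: 14.56 μC

Derivation:
Initial: C1(5μF, Q=20μC, V=4.00V), C2(2μF, Q=16μC, V=8.00V), C3(1μF, Q=15μC, V=15.00V)
Op 1: CLOSE 1-3: Q_total=35.00, C_total=6.00, V=5.83; Q1=29.17, Q3=5.83; dissipated=50.417
Op 2: CLOSE 2-3: Q_total=21.83, C_total=3.00, V=7.28; Q2=14.56, Q3=7.28; dissipated=1.565
Final charges: Q1=29.17, Q2=14.56, Q3=7.28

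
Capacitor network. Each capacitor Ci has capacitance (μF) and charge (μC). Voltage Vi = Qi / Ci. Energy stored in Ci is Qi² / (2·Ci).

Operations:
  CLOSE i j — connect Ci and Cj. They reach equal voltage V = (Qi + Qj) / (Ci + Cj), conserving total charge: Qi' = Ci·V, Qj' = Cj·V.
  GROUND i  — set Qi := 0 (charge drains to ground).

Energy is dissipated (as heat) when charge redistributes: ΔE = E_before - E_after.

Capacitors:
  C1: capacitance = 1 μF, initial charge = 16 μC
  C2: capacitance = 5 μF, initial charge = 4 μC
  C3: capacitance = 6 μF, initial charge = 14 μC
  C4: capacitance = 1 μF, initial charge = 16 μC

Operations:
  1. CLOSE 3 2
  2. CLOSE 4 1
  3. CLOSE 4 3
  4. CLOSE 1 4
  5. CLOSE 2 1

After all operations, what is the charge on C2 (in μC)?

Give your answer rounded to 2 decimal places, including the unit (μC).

Answer: 15.02 μC

Derivation:
Initial: C1(1μF, Q=16μC, V=16.00V), C2(5μF, Q=4μC, V=0.80V), C3(6μF, Q=14μC, V=2.33V), C4(1μF, Q=16μC, V=16.00V)
Op 1: CLOSE 3-2: Q_total=18.00, C_total=11.00, V=1.64; Q3=9.82, Q2=8.18; dissipated=3.206
Op 2: CLOSE 4-1: Q_total=32.00, C_total=2.00, V=16.00; Q4=16.00, Q1=16.00; dissipated=0.000
Op 3: CLOSE 4-3: Q_total=25.82, C_total=7.00, V=3.69; Q4=3.69, Q3=22.13; dissipated=88.420
Op 4: CLOSE 1-4: Q_total=19.69, C_total=2.00, V=9.84; Q1=9.84, Q4=9.84; dissipated=37.894
Op 5: CLOSE 2-1: Q_total=18.03, C_total=6.00, V=3.00; Q2=15.02, Q1=3.00; dissipated=28.070
Final charges: Q1=3.00, Q2=15.02, Q3=22.13, Q4=9.84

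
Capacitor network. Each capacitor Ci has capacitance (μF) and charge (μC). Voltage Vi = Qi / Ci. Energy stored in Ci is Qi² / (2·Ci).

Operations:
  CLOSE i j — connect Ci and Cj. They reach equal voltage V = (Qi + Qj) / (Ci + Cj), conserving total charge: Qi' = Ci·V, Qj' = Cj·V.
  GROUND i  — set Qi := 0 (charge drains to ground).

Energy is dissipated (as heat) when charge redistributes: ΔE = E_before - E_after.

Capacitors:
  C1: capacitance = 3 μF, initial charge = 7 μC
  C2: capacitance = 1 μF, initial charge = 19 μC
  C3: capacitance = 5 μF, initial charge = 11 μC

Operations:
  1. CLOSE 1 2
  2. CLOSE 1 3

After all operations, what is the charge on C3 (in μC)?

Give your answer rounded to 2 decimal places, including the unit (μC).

Answer: 19.06 μC

Derivation:
Initial: C1(3μF, Q=7μC, V=2.33V), C2(1μF, Q=19μC, V=19.00V), C3(5μF, Q=11μC, V=2.20V)
Op 1: CLOSE 1-2: Q_total=26.00, C_total=4.00, V=6.50; Q1=19.50, Q2=6.50; dissipated=104.167
Op 2: CLOSE 1-3: Q_total=30.50, C_total=8.00, V=3.81; Q1=11.44, Q3=19.06; dissipated=17.334
Final charges: Q1=11.44, Q2=6.50, Q3=19.06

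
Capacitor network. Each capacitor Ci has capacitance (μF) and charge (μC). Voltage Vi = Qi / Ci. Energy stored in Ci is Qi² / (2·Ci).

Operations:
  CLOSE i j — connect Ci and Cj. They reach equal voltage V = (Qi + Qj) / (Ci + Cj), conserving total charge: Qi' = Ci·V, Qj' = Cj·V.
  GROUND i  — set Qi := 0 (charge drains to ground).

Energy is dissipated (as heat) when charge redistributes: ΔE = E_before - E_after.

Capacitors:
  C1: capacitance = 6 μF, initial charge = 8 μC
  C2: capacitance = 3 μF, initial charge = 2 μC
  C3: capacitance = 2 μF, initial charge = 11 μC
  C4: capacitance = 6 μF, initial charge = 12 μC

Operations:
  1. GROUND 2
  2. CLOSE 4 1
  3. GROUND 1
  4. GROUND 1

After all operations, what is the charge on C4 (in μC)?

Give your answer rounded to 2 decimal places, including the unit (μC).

Answer: 10.00 μC

Derivation:
Initial: C1(6μF, Q=8μC, V=1.33V), C2(3μF, Q=2μC, V=0.67V), C3(2μF, Q=11μC, V=5.50V), C4(6μF, Q=12μC, V=2.00V)
Op 1: GROUND 2: Q2=0; energy lost=0.667
Op 2: CLOSE 4-1: Q_total=20.00, C_total=12.00, V=1.67; Q4=10.00, Q1=10.00; dissipated=0.667
Op 3: GROUND 1: Q1=0; energy lost=8.333
Op 4: GROUND 1: Q1=0; energy lost=0.000
Final charges: Q1=0.00, Q2=0.00, Q3=11.00, Q4=10.00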